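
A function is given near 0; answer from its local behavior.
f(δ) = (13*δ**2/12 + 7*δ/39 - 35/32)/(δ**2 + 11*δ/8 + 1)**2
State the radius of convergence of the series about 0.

Denominator factor (δ**2 + 11*δ/8 + 1)^2: discriminant -135/64, complex-conjugate roots (-11/16) + ((3/16)*sqrt(15))*i and (-11/16) - ((3/16)*sqrt(15))*i; poles of order 2, moduli 1 and 1.
The radius of convergence is the smallest modulus among the singular points: 1.

The radius of convergence is 1.


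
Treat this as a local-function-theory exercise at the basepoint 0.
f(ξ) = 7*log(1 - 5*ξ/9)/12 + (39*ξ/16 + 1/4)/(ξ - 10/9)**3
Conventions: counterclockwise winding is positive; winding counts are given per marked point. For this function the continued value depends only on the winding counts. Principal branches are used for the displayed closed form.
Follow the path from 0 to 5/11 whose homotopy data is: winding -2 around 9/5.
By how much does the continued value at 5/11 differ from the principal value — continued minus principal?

Continued minus principal equals -(7/3)*pi*i.

The rational part is single-valued and drops out of the difference; each branch term changes only by its own monodromy.
(7/12)*log(1 - ξ/(9/5)): each positive loop around 9/5 adds 2*pi*i to the log, so winding -2 contributes (7/12)*(-2)*2*pi*i = -(7/3)*pi*i.
Summing the contributions at ξ = 5/11 gives -(7/3)*pi*i.


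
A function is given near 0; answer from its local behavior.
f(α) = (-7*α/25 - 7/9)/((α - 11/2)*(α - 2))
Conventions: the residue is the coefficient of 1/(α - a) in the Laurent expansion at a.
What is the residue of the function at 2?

The residue is 86/225.

At the order-1 pole 2 set g(α) = (α - (2))*f(α) = (-7*α/25 - 7/9)/(α - 11/2).
Simple pole: residue = g(a) at a = 2, which is 86/225.


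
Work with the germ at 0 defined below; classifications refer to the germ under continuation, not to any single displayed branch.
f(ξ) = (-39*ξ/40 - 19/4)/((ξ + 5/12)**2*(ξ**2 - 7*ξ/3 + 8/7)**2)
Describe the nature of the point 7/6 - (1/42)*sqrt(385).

The denominator factor ξ**2 - 7*ξ/3 + 8/7 vanishes at 7/6 - (1/42)*sqrt(385) and appears to the power 2; the numerator there equals -471/80 + (13/560)*sqrt(385), nonzero, and no other factor vanishes.
Hence a pole whose order is the multiplicity, 2.

The point is a pole of order 2.


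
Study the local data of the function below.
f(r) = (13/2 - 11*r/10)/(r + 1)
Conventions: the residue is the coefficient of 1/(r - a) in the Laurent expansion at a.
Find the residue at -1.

The residue is 38/5.

At the order-1 pole -1 set g(r) = (r - (-1))*f(r) = 13/2 - 11*r/10.
Simple pole: residue = g(a) at a = -1, which is 38/5.


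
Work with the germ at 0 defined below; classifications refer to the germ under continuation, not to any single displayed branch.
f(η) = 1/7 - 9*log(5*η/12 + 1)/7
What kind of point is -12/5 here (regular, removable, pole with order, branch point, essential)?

The term (-9/7)*log(1 - η/(-12/5)) has argument 1 - -12/5/(-12/5) = 0 at -12/5: a logarithmic (infinitely-sheeted) branch point; the remaining terms are analytic or single-valued there.

The point is a logarithmic branch point.


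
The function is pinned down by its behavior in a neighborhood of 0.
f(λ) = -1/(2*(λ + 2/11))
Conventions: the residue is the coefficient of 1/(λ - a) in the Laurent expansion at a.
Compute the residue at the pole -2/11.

The residue is -1/2.

At the order-1 pole -2/11 set g(λ) = (λ - (-2/11))*f(λ) = -1/2.
Simple pole: residue = g(a) at a = -2/11, which is -1/2.


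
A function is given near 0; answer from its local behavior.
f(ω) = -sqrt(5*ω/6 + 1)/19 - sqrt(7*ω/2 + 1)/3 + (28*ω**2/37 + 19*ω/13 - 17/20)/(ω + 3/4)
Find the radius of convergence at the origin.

Denominator factor (ω + 3/4): pole of order 1 at -3/4, modulus 3/4.
Branch term (-1/3)*sqrt(1 - ω/(-2/7)): its argument vanishes at ω = -2/7, a square-root branch point, modulus 2/7.
Branch term (-1/19)*sqrt(1 - ω/(-6/5)): its argument vanishes at ω = -6/5, a square-root branch point, modulus 6/5.
The radius of convergence is the smallest modulus among the singular points: 2/7.

The radius of convergence is 2/7.


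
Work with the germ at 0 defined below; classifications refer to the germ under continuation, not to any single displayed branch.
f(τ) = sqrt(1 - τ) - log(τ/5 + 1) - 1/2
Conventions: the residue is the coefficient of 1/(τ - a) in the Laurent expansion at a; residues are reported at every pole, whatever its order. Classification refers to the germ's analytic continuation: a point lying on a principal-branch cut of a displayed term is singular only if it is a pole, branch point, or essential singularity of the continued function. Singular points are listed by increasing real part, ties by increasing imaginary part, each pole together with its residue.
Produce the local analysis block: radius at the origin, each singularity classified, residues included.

Radius of convergence at 0: 1.
At -5: a logarithmic branch point.
At 1: an algebraic (square-root) branch point.

Branch term (-1)*log(1 - τ/(-5)): its argument vanishes at τ = -5, a logarithmic branch point, modulus 5.
Branch term (1)*sqrt(1 - τ/(1)): its argument vanishes at τ = 1, a square-root branch point, modulus 1.
The radius of convergence is the smallest modulus among the singular points: 1.
List the singular points by increasing real part (a conjugate pair: the negative imaginary part first).


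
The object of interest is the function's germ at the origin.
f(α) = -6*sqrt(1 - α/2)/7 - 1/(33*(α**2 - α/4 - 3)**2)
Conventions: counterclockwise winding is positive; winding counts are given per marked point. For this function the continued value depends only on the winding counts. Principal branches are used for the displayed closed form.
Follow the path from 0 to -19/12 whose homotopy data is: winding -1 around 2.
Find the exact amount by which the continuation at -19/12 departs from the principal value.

The rational part is single-valued and drops out of the difference; each branch term changes only by its own monodromy.
(-6/7)*sqrt(1 - α/(2)): winding -1 is odd, the square root flips sign, contributing -2*(-6/7)*sqrt(1 - (-19/12)/(2)) = -2*(-6/7)*sqrt(43/24) = (1/7)*sqrt(258).
Summing the contributions at α = -19/12 gives (1/7)*sqrt(258).

Continued minus principal equals (1/7)*sqrt(258).


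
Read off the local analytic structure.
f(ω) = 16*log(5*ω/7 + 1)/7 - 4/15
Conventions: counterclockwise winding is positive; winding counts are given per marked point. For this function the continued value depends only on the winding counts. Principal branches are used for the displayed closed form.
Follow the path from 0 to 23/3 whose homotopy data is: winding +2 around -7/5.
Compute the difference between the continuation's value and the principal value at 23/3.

The rational part is single-valued and drops out of the difference; each branch term changes only by its own monodromy.
(16/7)*log(1 - ω/(-7/5)): each positive loop around -7/5 adds 2*pi*i to the log, so winding +2 contributes (16/7)*(2)*2*pi*i = (64/7)*pi*i.
Summing the contributions at ω = 23/3 gives (64/7)*pi*i.

Continued minus principal equals (64/7)*pi*i.


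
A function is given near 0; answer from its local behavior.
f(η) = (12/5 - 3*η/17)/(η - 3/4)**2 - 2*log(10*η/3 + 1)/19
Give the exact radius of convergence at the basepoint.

The radius of convergence is 3/10.

Denominator factor (η - 3/4)^2: pole of order 2 at 3/4, modulus 3/4.
Branch term (-2/19)*log(1 - η/(-3/10)): its argument vanishes at η = -3/10, a logarithmic branch point, modulus 3/10.
The radius of convergence is the smallest modulus among the singular points: 3/10.


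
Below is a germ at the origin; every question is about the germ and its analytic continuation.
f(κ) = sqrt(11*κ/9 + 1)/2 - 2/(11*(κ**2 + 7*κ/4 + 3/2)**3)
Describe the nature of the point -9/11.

The term (1/2)*sqrt(1 - κ/(-9/11)) has argument 1 - -9/11/(-9/11) = 0 at -9/11: a square-root (algebraic, two-sheeted) branch point; the remaining terms are analytic or single-valued there.

The point is an algebraic (square-root) branch point.


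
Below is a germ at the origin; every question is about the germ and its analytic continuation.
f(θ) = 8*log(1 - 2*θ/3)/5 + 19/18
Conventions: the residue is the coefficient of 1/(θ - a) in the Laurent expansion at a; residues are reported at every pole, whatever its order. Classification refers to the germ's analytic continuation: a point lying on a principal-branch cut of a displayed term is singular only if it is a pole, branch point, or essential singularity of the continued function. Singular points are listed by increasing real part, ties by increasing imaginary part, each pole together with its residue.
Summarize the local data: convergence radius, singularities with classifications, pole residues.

Radius of convergence at 0: 3/2.
At 3/2: a logarithmic branch point.

Branch term (8/5)*log(1 - θ/(3/2)): its argument vanishes at θ = 3/2, a logarithmic branch point, modulus 3/2.
The radius of convergence is the smallest modulus among the singular points: 3/2.


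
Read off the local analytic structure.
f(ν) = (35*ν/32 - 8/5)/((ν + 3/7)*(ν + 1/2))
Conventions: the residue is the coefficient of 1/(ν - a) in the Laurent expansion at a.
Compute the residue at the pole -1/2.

The residue is 4809/160.

At the order-1 pole -1/2 set g(ν) = (ν - (-1/2))*f(ν) = (35*ν/32 - 8/5)/(ν + 3/7).
Simple pole: residue = g(a) at a = -1/2, which is 4809/160.


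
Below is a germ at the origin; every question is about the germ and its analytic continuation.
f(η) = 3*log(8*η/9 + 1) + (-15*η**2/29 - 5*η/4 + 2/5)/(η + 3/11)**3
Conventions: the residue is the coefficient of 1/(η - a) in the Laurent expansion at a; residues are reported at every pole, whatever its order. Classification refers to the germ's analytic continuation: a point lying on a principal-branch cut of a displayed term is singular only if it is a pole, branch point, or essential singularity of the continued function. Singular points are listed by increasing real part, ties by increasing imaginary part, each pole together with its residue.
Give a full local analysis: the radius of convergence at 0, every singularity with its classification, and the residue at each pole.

Denominator factor (η + 3/11)^3: pole of order 3 at -3/11, modulus 3/11.
Branch term (3)*log(1 - η/(-9/8)): its argument vanishes at η = -9/8, a logarithmic branch point, modulus 9/8.
The radius of convergence is the smallest modulus among the singular points: 3/11.
The branch term is analytic at -3/11 and contributes nothing to the residue; only the rational part matters.
At the order-3 pole -3/11 set g(η) = (η - (-3/11))^3*(rational part) = -15*η**2/29 - 5*η/4 + 2/5.
Order-3 pole: residue = g''(a)/2; g''(-3/11) = -30/29, so the residue is -15/29.
List the singular points by increasing real part (a conjugate pair: the negative imaginary part first).

Radius of convergence at 0: 3/11.
At -9/8: a logarithmic branch point.
At -3/11: a pole of order 3; residue -15/29.


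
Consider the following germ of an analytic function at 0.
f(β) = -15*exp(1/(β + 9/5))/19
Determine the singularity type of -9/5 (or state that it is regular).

The exponent 1/(β - (-9/5)) has a pole at -9/5, so exp(1/(β - (-9/5))) takes every nonzero value near it: an essential singularity (not a pole of any order).

The point is an essential singularity.


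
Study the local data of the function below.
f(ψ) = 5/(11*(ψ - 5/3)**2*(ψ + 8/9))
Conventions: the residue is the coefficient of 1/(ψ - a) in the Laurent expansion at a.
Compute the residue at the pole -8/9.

At the order-1 pole -8/9 set g(ψ) = (ψ - (-8/9))*f(ψ) = 5/(11*(ψ - 5/3)**2).
Simple pole: residue = g(a) at a = -8/9, which is 405/5819.

The residue is 405/5819.


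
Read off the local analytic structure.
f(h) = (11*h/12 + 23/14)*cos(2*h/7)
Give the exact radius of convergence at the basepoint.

The factor cos(2*h/7) is entire and contributes no finite singular point.
The polynomial part has no poles.
No finite singular points: the Taylor series at 0 converges everywhere.

The radius of convergence is infinite.


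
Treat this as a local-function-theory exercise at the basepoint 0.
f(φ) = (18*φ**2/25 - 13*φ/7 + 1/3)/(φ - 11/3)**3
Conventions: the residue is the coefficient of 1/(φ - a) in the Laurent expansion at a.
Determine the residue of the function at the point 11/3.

At the order-3 pole 11/3 set g(φ) = (φ - (11/3))^3*f(φ) = 18*φ**2/25 - 13*φ/7 + 1/3.
Order-3 pole: residue = g''(a)/2; g''(11/3) = 36/25, so the residue is 18/25.

The residue is 18/25.


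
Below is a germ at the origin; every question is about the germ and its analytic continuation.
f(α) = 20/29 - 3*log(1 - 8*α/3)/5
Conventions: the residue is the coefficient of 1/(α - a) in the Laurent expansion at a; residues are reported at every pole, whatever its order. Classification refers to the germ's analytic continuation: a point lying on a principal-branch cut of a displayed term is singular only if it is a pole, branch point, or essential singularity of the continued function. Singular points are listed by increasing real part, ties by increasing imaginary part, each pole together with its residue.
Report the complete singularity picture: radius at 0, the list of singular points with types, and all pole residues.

Branch term (-3/5)*log(1 - α/(3/8)): its argument vanishes at α = 3/8, a logarithmic branch point, modulus 3/8.
The radius of convergence is the smallest modulus among the singular points: 3/8.

Radius of convergence at 0: 3/8.
At 3/8: a logarithmic branch point.


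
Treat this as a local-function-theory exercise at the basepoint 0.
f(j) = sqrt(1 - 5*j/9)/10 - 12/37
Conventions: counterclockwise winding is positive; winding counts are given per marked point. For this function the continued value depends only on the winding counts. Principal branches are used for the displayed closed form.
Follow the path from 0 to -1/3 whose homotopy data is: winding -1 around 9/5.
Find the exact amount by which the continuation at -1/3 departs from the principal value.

The rational part is single-valued and drops out of the difference; each branch term changes only by its own monodromy.
(1/10)*sqrt(1 - j/(9/5)): winding -1 is odd, the square root flips sign, contributing -2*(1/10)*sqrt(1 - (-1/3)/(9/5)) = -2*(1/10)*sqrt(32/27) = -(4/45)*sqrt(6).
Summing the contributions at j = -1/3 gives -(4/45)*sqrt(6).

Continued minus principal equals -(4/45)*sqrt(6).


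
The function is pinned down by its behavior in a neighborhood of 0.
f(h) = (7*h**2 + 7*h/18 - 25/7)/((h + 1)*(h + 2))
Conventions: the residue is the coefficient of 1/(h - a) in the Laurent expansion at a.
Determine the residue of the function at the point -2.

The residue is -1490/63.

At the order-1 pole -2 set g(h) = (h - (-2))*f(h) = (7*h**2 + 7*h/18 - 25/7)/(h + 1).
Simple pole: residue = g(a) at a = -2, which is -1490/63.


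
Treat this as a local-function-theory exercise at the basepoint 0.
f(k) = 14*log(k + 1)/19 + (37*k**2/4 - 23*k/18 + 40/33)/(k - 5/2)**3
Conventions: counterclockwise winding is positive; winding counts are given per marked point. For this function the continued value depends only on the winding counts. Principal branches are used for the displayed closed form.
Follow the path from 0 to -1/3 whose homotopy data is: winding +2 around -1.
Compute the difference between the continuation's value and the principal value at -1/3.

The rational part is single-valued and drops out of the difference; each branch term changes only by its own monodromy.
(14/19)*log(1 - k/(-1)): each positive loop around -1 adds 2*pi*i to the log, so winding +2 contributes (14/19)*(2)*2*pi*i = (56/19)*pi*i.
Summing the contributions at k = -1/3 gives (56/19)*pi*i.

Continued minus principal equals (56/19)*pi*i.


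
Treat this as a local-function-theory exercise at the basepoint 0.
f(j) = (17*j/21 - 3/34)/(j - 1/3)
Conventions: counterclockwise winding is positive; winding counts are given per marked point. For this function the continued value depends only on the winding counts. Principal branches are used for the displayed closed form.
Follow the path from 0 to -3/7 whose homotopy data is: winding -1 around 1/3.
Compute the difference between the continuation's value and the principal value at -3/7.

The function is rational, hence single-valued: continuing it around any pole returns the same value, so the difference is 0.

Continued minus principal equals 0.


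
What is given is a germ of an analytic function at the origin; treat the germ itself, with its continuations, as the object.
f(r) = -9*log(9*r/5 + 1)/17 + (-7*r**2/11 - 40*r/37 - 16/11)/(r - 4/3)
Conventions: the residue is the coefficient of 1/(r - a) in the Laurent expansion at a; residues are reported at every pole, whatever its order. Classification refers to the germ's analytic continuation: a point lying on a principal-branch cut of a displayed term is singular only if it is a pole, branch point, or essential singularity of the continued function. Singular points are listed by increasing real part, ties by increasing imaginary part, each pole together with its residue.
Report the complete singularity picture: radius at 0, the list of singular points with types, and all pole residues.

Radius of convergence at 0: 5/9.
At -5/9: a logarithmic branch point.
At 4/3: a pole of order 1; residue -14752/3663.

Denominator factor (r - 4/3): pole of order 1 at 4/3, modulus 4/3.
Branch term (-9/17)*log(1 - r/(-5/9)): its argument vanishes at r = -5/9, a logarithmic branch point, modulus 5/9.
The radius of convergence is the smallest modulus among the singular points: 5/9.
The branch term is analytic at 4/3 and contributes nothing to the residue; only the rational part matters.
At the order-1 pole 4/3 set g(r) = (r - (4/3))*(rational part) = -7*r**2/11 - 40*r/37 - 16/11.
Simple pole: residue = g(a) at a = 4/3, which is -14752/3663.
List the singular points by increasing real part (a conjugate pair: the negative imaginary part first).


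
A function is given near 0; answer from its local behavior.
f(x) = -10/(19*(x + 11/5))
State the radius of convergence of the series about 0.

The radius of convergence is 11/5.

Denominator factor (x + 11/5): pole of order 1 at -11/5, modulus 11/5.
The radius of convergence is the smallest modulus among the singular points: 11/5.


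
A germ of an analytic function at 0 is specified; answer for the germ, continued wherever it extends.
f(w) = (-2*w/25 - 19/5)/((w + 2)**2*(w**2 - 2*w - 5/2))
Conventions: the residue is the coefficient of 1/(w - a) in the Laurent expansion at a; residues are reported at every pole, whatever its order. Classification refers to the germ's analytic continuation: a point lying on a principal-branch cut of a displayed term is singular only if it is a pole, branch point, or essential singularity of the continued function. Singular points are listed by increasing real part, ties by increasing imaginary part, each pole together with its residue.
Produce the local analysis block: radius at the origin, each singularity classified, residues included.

Radius of convergence at 0: -1 + (1/2)*sqrt(14).
At -2: a pole of order 2; residue -2228/3025.
At 1 - (1/2)*sqrt(14): a pole of order 1; residue 1114/3025 + (2341/21175)*sqrt(14).
At 1 + (1/2)*sqrt(14): a pole of order 1; residue 1114/3025 - (2341/21175)*sqrt(14).


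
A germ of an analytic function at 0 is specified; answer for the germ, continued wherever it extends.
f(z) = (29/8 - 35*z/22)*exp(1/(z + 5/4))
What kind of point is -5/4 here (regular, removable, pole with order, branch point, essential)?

The point is an essential singularity.

The exponent 1/(z - (-5/4)) has a pole at -5/4, so exp(1/(z - (-5/4))) takes every nonzero value near it: an essential singularity (not a pole of any order).


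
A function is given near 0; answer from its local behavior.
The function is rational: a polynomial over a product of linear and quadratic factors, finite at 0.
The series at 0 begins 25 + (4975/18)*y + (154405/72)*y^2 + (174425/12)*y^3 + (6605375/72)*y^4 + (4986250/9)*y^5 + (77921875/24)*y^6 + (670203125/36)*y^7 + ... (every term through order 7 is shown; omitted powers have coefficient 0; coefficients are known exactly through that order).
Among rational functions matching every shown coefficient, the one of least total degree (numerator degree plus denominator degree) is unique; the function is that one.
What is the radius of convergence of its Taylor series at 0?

The radius of convergence is 1/5.

No rational of total degree below 4 reproduces all 8 coefficients; solving the [2/2] Pade equations on them gives f(y) = (9*y**2/40 + 19*y/18 + 1)/(y - 1/5)**2, whose expansion matches every shown term.
Denominator factor (y - 1/5)^2: pole of order 2 at 1/5, modulus 1/5.
The radius of convergence is the smallest modulus among the singular points: 1/5.


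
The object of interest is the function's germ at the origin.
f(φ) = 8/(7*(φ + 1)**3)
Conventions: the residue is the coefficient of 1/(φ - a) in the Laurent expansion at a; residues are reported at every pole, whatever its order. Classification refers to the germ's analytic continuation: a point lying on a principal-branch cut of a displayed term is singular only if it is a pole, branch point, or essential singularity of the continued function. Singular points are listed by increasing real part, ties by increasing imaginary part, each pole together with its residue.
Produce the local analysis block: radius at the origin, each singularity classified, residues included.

Denominator factor (φ + 1)^3: pole of order 3 at -1, modulus 1.
The radius of convergence is the smallest modulus among the singular points: 1.
At the order-3 pole -1 set g(φ) = (φ - (-1))^3*f(φ) = 8/7.
Order-3 pole: residue = g''(a)/2; g''(-1) = 0, so the residue is 0.

Radius of convergence at 0: 1.
At -1: a pole of order 3; residue 0.


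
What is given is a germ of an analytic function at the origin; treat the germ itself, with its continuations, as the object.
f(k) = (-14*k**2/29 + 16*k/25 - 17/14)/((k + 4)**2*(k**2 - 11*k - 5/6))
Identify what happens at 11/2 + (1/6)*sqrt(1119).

The point is a pole of order 1.

The denominator factor k**2 - 11*k - 5/6 vanishes at 11/2 + (1/6)*sqrt(1119) and appears to the power 1; the numerator there equals -831391/30450 - (1693/2175)*sqrt(1119), nonzero, and no other factor vanishes.
Hence a pole whose order is the multiplicity, 1.


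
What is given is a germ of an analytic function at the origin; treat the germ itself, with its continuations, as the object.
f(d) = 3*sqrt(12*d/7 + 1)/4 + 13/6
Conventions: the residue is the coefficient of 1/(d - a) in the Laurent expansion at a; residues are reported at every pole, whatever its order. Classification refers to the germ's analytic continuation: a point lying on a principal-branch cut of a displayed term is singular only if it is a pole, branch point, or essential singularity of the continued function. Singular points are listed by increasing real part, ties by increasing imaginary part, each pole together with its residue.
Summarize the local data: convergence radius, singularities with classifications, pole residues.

Branch term (3/4)*sqrt(1 - d/(-7/12)): its argument vanishes at d = -7/12, a square-root branch point, modulus 7/12.
The radius of convergence is the smallest modulus among the singular points: 7/12.

Radius of convergence at 0: 7/12.
At -7/12: an algebraic (square-root) branch point.


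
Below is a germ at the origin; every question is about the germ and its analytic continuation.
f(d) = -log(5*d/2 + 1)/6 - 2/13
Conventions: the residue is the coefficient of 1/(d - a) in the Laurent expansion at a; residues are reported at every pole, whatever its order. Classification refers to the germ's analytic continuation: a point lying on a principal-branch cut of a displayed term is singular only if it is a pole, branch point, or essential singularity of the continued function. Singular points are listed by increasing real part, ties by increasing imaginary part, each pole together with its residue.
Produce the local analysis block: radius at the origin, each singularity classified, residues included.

Radius of convergence at 0: 2/5.
At -2/5: a logarithmic branch point.

Branch term (-1/6)*log(1 - d/(-2/5)): its argument vanishes at d = -2/5, a logarithmic branch point, modulus 2/5.
The radius of convergence is the smallest modulus among the singular points: 2/5.


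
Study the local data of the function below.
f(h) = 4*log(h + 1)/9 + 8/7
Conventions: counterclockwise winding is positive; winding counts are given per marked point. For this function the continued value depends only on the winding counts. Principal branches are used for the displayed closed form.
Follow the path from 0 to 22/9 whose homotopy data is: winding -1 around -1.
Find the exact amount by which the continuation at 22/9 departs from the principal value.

The rational part is single-valued and drops out of the difference; each branch term changes only by its own monodromy.
(4/9)*log(1 - h/(-1)): each positive loop around -1 adds 2*pi*i to the log, so winding -1 contributes (4/9)*(-1)*2*pi*i = -(8/9)*pi*i.
Summing the contributions at h = 22/9 gives -(8/9)*pi*i.

Continued minus principal equals -(8/9)*pi*i.


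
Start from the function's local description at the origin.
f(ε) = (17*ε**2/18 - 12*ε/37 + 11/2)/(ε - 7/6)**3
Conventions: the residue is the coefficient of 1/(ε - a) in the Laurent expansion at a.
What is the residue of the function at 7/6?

At the order-3 pole 7/6 set g(ε) = (ε - (7/6))^3*f(ε) = 17*ε**2/18 - 12*ε/37 + 11/2.
Order-3 pole: residue = g''(a)/2; g''(7/6) = 17/9, so the residue is 17/18.

The residue is 17/18.


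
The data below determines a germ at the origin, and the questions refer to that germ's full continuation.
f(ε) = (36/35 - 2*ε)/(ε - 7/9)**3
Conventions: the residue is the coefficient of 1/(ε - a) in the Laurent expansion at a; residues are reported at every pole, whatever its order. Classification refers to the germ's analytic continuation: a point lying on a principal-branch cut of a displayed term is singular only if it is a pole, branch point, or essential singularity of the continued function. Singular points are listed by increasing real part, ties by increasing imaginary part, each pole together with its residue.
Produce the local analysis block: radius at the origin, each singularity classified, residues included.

Radius of convergence at 0: 7/9.
At 7/9: a pole of order 3; residue 0.

Denominator factor (ε - 7/9)^3: pole of order 3 at 7/9, modulus 7/9.
The radius of convergence is the smallest modulus among the singular points: 7/9.
At the order-3 pole 7/9 set g(ε) = (ε - (7/9))^3*f(ε) = 36/35 - 2*ε.
Order-3 pole: residue = g''(a)/2; g''(7/9) = 0, so the residue is 0.


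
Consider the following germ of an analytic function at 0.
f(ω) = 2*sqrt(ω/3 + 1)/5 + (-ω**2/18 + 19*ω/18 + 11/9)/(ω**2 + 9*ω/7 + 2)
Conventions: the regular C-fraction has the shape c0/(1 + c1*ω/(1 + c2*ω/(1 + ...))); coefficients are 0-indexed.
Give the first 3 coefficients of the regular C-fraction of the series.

The regular C-fraction coefficients are [91/90, -127/637, 186936/80899].

Taylor coefficients (expand at 0): a_0 = 91/90, a_1 = 127/630, a_2 = -1877/4410.
c0 = a_0 = 91/90. Peel one level at a time: if S = 1 + c*ω/S' with S'(0) = 1, then c is the ω-coefficient of S and S' = c*ω/(S - 1).
S_1 = c0/f = 1 + (-127/637)*ω + (186936/405769)*ω^2 + ...; c1 = -127/637.
S_2 = c1*ω/(S_1 - 1) = 1 + (186936/80899)*ω + ...; c2 = 186936/80899.


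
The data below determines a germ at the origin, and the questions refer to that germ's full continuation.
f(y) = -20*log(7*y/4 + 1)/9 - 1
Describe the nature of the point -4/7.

The point is a logarithmic branch point.

The term (-20/9)*log(1 - y/(-4/7)) has argument 1 - -4/7/(-4/7) = 0 at -4/7: a logarithmic (infinitely-sheeted) branch point; the remaining terms are analytic or single-valued there.


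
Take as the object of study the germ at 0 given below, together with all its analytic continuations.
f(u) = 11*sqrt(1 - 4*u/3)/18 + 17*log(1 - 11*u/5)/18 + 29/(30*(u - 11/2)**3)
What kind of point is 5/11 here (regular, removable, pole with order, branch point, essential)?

The term (17/18)*log(1 - u/(5/11)) has argument 1 - 5/11/(5/11) = 0 at 5/11: a logarithmic (infinitely-sheeted) branch point; the remaining terms are analytic or single-valued there.

The point is a logarithmic branch point.


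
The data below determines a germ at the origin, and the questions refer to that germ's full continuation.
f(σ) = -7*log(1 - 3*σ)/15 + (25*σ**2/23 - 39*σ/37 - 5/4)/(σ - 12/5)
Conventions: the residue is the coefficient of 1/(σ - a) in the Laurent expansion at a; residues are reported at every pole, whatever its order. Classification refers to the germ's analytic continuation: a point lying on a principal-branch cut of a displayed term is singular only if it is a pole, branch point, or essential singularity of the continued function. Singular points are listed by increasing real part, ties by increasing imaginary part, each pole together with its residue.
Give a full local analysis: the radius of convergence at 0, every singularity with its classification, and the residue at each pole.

Denominator factor (σ - 12/5): pole of order 1 at 12/5, modulus 12/5.
Branch term (-7/15)*log(1 - σ/(1/3)): its argument vanishes at σ = 1/3, a logarithmic branch point, modulus 1/3.
The radius of convergence is the smallest modulus among the singular points: 1/3.
The branch term is analytic at 12/5 and contributes nothing to the residue; only the rational part matters.
At the order-1 pole 12/5 set g(σ) = (σ - (12/5))*(rational part) = 25*σ**2/23 - 39*σ/37 - 5/4.
Simple pole: residue = g(a) at a = 12/5, which is 42229/17020.
List the singular points by increasing real part (a conjugate pair: the negative imaginary part first).

Radius of convergence at 0: 1/3.
At 1/3: a logarithmic branch point.
At 12/5: a pole of order 1; residue 42229/17020.


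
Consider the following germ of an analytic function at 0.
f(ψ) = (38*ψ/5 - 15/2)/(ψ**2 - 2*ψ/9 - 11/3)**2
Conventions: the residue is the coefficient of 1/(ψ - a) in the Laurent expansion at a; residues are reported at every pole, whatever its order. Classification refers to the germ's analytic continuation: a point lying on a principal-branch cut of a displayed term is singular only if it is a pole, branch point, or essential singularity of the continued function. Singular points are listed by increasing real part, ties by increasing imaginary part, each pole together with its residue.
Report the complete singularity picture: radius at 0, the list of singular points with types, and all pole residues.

Denominator factor (ψ**2 - 2*ψ/9 - 11/3)^2: discriminant 1192/81, real irrational roots 1/9 + (1/9)*sqrt(298) and 1/9 - (1/9)*sqrt(298); poles of order 2, moduli 1/9 + (1/9)*sqrt(298) and -1/9 + (1/9)*sqrt(298).
The radius of convergence is the smallest modulus among the singular points: -1/9 + (1/9)*sqrt(298).
The factor ψ**2 - 2*ψ/9 - 11/3 splits as (ψ - a)(ψ - a') with a = 1/9 - (1/9)*sqrt(298), a' = 1/9 + (1/9)*sqrt(298). At the order-2 pole a set g(ψ) = (ψ - a)^2*f(ψ) = [38*ψ/5 - 15/2] / (ψ - a')^2.
Order-2 pole: residue = g'(a); g'(1/9 - (1/9)*sqrt(298)) = -(48519/3552160)*sqrt(298), so the residue is -(48519/3552160)*sqrt(298).
The factor ψ**2 - 2*ψ/9 - 11/3 splits as (ψ - a)(ψ - a') with a = 1/9 + (1/9)*sqrt(298), a' = 1/9 - (1/9)*sqrt(298). At the order-2 pole a set g(ψ) = (ψ - a)^2*f(ψ) = [38*ψ/5 - 15/2] / (ψ - a')^2.
Order-2 pole: residue = g'(a); g'(1/9 + (1/9)*sqrt(298)) = (48519/3552160)*sqrt(298), so the residue is (48519/3552160)*sqrt(298).
List the singular points by increasing real part (a conjugate pair: the negative imaginary part first).

Radius of convergence at 0: -1/9 + (1/9)*sqrt(298).
At 1/9 - (1/9)*sqrt(298): a pole of order 2; residue -(48519/3552160)*sqrt(298).
At 1/9 + (1/9)*sqrt(298): a pole of order 2; residue (48519/3552160)*sqrt(298).


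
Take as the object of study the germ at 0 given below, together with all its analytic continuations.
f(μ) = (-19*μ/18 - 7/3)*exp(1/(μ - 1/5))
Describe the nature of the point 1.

The point is a regular point.

There is no denominator, hence no pole anywhere.
The essential point of exp(1/(μ - (1/5))) is 1/5, not 1.
So the germ continues analytically to 1.


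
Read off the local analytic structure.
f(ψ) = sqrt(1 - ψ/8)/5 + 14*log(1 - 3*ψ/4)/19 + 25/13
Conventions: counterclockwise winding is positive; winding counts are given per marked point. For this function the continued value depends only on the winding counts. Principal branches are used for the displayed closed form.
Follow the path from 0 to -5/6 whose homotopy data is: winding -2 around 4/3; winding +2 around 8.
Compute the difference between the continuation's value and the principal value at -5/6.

The rational part is single-valued and drops out of the difference; each branch term changes only by its own monodromy.
(1/5)*sqrt(1 - ψ/(8)): winding +2 is even, the square root returns to the same sheet, contribution 0.
(14/19)*log(1 - ψ/(4/3)): each positive loop around 4/3 adds 2*pi*i to the log, so winding -2 contributes (14/19)*(-2)*2*pi*i = -(56/19)*pi*i.
Summing the contributions at ψ = -5/6 gives -(56/19)*pi*i.

Continued minus principal equals -(56/19)*pi*i.


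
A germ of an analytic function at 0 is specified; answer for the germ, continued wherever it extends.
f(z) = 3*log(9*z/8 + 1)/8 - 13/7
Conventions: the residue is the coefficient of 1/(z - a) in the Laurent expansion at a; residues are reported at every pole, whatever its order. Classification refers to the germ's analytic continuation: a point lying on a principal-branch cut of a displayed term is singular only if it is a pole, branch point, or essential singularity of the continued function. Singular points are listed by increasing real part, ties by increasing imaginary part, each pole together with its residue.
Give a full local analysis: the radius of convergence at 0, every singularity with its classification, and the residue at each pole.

Branch term (3/8)*log(1 - z/(-8/9)): its argument vanishes at z = -8/9, a logarithmic branch point, modulus 8/9.
The radius of convergence is the smallest modulus among the singular points: 8/9.

Radius of convergence at 0: 8/9.
At -8/9: a logarithmic branch point.


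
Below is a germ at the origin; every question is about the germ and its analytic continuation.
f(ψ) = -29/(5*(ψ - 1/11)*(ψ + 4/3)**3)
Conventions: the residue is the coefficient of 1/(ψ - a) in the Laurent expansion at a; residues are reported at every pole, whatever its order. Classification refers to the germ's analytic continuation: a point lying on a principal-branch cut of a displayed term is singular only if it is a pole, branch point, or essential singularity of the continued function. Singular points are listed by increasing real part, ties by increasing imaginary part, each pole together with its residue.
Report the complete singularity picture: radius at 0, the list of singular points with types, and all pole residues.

Radius of convergence at 0: 1/11.
At -4/3: a pole of order 3; residue 1042173/519115.
At 1/11: a pole of order 1; residue -1042173/519115.

Denominator factor (ψ + 4/3)^3: pole of order 3 at -4/3, modulus 4/3.
Denominator factor (ψ - 1/11): pole of order 1 at 1/11, modulus 1/11.
The radius of convergence is the smallest modulus among the singular points: 1/11.
At the order-3 pole -4/3 set g(ψ) = (ψ - (-4/3))^3*f(ψ) = -29/(5*(ψ - 1/11)).
Order-3 pole: residue = g''(a)/2; g''(-4/3) = 2084346/519115, so the residue is 1042173/519115.
At the order-1 pole 1/11 set g(ψ) = (ψ - (1/11))*f(ψ) = -29/(5*(ψ + 4/3)**3).
Simple pole: residue = g(a) at a = 1/11, which is -1042173/519115.
List the singular points by increasing real part (a conjugate pair: the negative imaginary part first).


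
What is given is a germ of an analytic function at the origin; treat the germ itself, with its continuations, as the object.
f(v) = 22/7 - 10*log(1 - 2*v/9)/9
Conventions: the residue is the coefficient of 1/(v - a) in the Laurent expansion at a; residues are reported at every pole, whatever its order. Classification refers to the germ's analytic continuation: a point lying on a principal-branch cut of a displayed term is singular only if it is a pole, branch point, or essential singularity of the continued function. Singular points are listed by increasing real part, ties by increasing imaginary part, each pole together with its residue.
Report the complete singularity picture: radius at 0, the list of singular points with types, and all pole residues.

Radius of convergence at 0: 9/2.
At 9/2: a logarithmic branch point.

Branch term (-10/9)*log(1 - v/(9/2)): its argument vanishes at v = 9/2, a logarithmic branch point, modulus 9/2.
The radius of convergence is the smallest modulus among the singular points: 9/2.


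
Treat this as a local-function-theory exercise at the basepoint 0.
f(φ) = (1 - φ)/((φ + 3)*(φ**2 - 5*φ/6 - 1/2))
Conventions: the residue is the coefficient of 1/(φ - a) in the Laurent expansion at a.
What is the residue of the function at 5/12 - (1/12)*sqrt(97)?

The residue is -2/11 - (16/1067)*sqrt(97).

The factor φ**2 - 5*φ/6 - 1/2 splits as (φ - a)(φ - a') with a = 5/12 - (1/12)*sqrt(97), a' = 5/12 + (1/12)*sqrt(97). At the order-1 pole a set g(φ) = (φ - a)*f(φ) = [(1 - φ)/(φ + 3)] / (φ - a').
Simple pole: residue = g(a) at a = 5/12 - (1/12)*sqrt(97), which is -2/11 - (16/1067)*sqrt(97).


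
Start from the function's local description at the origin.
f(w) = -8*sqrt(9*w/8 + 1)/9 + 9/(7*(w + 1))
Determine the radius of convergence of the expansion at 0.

Denominator factor (w + 1): pole of order 1 at -1, modulus 1.
Branch term (-8/9)*sqrt(1 - w/(-8/9)): its argument vanishes at w = -8/9, a square-root branch point, modulus 8/9.
The radius of convergence is the smallest modulus among the singular points: 8/9.

The radius of convergence is 8/9.


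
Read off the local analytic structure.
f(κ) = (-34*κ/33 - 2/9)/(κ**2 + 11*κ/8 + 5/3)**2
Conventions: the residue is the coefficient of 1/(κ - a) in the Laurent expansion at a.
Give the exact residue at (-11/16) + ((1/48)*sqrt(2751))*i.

The residue is -((640/360381)*sqrt(2751))*i.

The factor κ**2 + 11*κ/8 + 5/3 splits as (κ - a)(κ - a') with a = (-11/16) + ((1/48)*sqrt(2751))*i, a' = (-11/16) - ((1/48)*sqrt(2751))*i. At the order-2 pole a set g(κ) = (κ - a)^2*f(κ) = [-34*κ/33 - 2/9] / (κ - a')^2.
Order-2 pole: residue = g'(a); g'((-11/16) + ((1/48)*sqrt(2751))*i) = -((640/360381)*sqrt(2751))*i, so the residue is -((640/360381)*sqrt(2751))*i.


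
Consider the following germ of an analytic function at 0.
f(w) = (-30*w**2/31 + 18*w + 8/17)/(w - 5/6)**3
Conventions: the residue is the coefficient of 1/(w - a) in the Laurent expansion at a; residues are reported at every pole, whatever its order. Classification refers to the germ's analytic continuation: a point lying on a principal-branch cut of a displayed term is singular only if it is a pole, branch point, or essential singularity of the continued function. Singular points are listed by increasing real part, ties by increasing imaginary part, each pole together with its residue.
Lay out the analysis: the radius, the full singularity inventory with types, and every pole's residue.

Denominator factor (w - 5/6)^3: pole of order 3 at 5/6, modulus 5/6.
The radius of convergence is the smallest modulus among the singular points: 5/6.
At the order-3 pole 5/6 set g(w) = (w - (5/6))^3*f(w) = -30*w**2/31 + 18*w + 8/17.
Order-3 pole: residue = g''(a)/2; g''(5/6) = -60/31, so the residue is -30/31.

Radius of convergence at 0: 5/6.
At 5/6: a pole of order 3; residue -30/31.


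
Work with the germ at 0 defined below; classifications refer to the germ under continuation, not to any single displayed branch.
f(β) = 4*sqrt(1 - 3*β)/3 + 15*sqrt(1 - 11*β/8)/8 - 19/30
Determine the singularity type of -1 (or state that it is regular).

The point is a regular point.

There is no denominator, hence no pole anywhere.
Branch term sqrt(1 - β/(8/11)): argument at -1 is 19/8, nonzero, so -1 is not its branch point (a point on a principal cut is still regular for the continued germ).
Branch term sqrt(1 - β/(1/3)): argument at -1 is 4, nonzero, so -1 is not its branch point (a point on a principal cut is still regular for the continued germ).
So the germ continues analytically to -1.
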